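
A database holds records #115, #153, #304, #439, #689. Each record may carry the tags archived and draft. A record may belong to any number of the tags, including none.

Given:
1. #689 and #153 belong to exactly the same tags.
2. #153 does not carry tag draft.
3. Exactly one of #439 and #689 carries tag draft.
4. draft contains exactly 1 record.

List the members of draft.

draft = {#439}

From (2): #153 ∉ draft.
(1): #689 matches #153: #689 ∉ draft.
(3) (exactly one): #439 ∈ draft.
(4): draft already has 1, so the rest are out.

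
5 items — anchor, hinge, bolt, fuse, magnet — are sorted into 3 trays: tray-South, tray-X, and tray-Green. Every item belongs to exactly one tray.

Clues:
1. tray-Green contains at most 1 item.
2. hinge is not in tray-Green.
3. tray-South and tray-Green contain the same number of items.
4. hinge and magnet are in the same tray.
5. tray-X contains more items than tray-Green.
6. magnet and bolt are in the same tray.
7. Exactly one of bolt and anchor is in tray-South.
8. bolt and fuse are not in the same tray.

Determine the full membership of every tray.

tray-South = {anchor}; tray-X = {bolt, hinge, magnet}; tray-Green = {fuse}

From (2): hinge ∉ tray-Green.
(4): magnet matches hinge: magnet ∉ tray-Green.
(6): bolt matches magnet: bolt ∉ tray-Green.
Suppose anchor ∉ tray-South: no assignment then satisfies all the clues, so anchor ∈ tray-South.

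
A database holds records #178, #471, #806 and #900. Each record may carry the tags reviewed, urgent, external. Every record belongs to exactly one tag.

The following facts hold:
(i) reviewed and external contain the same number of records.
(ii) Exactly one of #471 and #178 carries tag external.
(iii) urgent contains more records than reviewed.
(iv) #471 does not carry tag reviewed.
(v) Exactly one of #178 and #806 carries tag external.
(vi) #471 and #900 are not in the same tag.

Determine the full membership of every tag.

reviewed = {#900}; urgent = {#471, #806}; external = {#178}

From (iv): #471 ∉ reviewed.
Suppose #178 ∈ reviewed: no assignment then satisfies all the clues, so #178 ∉ reviewed.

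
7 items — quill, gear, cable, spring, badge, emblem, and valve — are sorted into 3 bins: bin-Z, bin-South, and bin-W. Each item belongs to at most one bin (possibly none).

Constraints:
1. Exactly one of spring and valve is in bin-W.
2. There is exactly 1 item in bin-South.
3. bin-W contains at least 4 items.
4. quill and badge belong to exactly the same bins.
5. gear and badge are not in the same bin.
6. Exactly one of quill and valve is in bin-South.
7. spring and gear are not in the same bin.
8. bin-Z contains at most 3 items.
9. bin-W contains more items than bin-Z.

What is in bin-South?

bin-South = {valve}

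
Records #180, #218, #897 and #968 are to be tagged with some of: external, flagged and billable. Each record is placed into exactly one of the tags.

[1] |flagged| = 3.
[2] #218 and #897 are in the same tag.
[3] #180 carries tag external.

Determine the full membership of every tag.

From (3): #180 ∈ external.
(1): only 3 candidates remain for flagged, so all are in.

external = {#180}; flagged = {#218, #897, #968}; billable = {}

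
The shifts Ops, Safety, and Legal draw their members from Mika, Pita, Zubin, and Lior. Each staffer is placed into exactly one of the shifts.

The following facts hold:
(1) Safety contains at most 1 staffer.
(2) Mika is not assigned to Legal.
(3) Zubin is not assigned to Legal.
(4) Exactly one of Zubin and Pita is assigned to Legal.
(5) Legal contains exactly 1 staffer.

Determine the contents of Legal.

Legal = {Pita}

From (2): Mika ∉ Legal.
From (3): Zubin ∉ Legal.
(4) (exactly one): Pita ∈ Legal.
(5): Legal already has 1, so the rest are out.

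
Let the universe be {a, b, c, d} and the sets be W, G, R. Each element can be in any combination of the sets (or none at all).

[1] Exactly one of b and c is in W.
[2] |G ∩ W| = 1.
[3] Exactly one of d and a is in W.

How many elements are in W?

2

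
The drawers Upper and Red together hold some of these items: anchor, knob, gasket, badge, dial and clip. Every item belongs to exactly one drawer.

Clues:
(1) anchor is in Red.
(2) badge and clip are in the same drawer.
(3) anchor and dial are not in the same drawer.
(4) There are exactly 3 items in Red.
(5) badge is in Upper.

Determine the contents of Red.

From (1): anchor ∈ Red.
From (5): badge ∈ Upper.
(2): clip matches badge: clip ∈ Upper.
(3): dial ∉ Red.
(4): only 3 candidates remain for Red, so all are in.
Only one drawer left: dial ∈ Upper.

Red = {anchor, gasket, knob}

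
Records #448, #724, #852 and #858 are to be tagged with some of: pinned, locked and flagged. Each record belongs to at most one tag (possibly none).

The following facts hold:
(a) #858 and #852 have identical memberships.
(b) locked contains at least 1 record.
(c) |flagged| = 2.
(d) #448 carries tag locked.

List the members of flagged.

flagged = {#852, #858}

From (d): #448 ∈ locked.
Suppose #724 ∈ flagged: no assignment then satisfies all the clues, so #724 ∉ flagged.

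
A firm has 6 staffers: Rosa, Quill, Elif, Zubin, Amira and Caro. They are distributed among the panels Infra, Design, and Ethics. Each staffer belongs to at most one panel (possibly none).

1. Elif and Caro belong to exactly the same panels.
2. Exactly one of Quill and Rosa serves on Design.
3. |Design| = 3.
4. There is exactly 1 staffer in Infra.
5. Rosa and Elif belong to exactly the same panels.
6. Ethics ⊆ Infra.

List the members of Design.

Design = {Caro, Elif, Rosa}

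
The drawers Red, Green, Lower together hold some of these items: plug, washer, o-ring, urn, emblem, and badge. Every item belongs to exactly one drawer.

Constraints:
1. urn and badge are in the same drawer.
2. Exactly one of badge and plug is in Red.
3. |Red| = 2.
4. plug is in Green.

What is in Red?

From (4): plug ∈ Green.
(2) (exactly one): badge ∈ Red.
(1): urn matches badge: urn ∈ Red.
(3): Red already has 2, so the rest are out.

Red = {badge, urn}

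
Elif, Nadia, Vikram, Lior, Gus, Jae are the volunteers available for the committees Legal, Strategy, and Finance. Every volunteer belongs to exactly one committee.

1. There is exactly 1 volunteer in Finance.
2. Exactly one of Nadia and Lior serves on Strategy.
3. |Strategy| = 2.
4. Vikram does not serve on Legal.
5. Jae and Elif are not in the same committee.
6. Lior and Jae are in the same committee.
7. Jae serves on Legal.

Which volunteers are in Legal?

From (4): Vikram ∉ Legal.
From (7): Jae ∈ Legal.
(5): Elif ∉ Legal.
(6): Lior matches Jae: Lior ∈ Legal.
(2) (exactly one): Nadia ∈ Strategy.
Suppose Gus ∉ Legal: no assignment then satisfies all the clues, so Gus ∈ Legal.

Legal = {Gus, Jae, Lior}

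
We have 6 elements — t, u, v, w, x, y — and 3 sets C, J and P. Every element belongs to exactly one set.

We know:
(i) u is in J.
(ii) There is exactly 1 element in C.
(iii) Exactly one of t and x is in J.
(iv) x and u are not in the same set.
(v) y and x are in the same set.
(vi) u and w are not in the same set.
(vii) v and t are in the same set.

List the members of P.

P = {x, y}

From (i): u ∈ J.
(iv): x ∉ J.
(v): y matches x: y ∉ J.
(vi): w ∉ J.
(iii) (exactly one): t ∈ J.
(vii): v matches t: v ∉ C.
(vii): v matches t: v ∈ J.
Suppose w ∈ P: no assignment then satisfies all the clues, so w ∉ P.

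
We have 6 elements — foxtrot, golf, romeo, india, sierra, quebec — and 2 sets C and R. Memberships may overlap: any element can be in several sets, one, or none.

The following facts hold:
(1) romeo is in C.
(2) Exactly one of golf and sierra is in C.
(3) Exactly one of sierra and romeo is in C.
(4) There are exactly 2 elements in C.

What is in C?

From (1): romeo ∈ C.
(3) (exactly one): sierra ∉ C.
(2) (exactly one): golf ∈ C.
(4): C already has 2, so the rest are out.

C = {golf, romeo}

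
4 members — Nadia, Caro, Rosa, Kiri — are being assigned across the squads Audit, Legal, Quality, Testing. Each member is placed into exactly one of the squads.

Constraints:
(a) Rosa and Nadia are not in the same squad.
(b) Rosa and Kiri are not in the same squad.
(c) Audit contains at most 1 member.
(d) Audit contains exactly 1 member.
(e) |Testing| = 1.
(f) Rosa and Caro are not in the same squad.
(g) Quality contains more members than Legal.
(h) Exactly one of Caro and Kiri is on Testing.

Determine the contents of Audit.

Audit = {Rosa}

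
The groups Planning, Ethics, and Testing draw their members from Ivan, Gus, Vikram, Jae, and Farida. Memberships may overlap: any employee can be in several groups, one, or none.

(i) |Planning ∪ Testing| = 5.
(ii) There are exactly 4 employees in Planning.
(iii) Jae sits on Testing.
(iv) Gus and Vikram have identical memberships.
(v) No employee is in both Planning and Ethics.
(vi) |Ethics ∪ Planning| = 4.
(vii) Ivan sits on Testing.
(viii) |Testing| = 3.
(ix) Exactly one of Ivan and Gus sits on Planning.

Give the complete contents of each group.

Planning = {Farida, Gus, Jae, Vikram}; Ethics = {}; Testing = {Farida, Ivan, Jae}

From (iii): Jae ∈ Testing.
From (vii): Ivan ∈ Testing.
Suppose Ivan ∈ Planning: no assignment then satisfies all the clues, so Ivan ∉ Planning.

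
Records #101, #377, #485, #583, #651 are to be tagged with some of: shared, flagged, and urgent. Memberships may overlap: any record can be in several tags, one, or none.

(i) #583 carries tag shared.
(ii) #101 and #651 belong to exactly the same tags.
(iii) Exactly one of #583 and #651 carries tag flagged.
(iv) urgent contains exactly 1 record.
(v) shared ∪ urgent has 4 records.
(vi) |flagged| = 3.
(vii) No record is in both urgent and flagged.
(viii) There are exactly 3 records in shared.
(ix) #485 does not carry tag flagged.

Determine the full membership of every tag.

shared = {#101, #583, #651}; flagged = {#101, #377, #651}; urgent = {#485}

From (i): #583 ∈ shared.
From (ix): #485 ∉ flagged.
Suppose #101 ∉ shared: no assignment then satisfies all the clues, so #101 ∈ shared.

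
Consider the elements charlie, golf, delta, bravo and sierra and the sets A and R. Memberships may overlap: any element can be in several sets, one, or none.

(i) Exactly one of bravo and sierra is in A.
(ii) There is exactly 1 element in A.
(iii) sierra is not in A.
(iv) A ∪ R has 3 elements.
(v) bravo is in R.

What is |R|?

3

From (iii): sierra ∉ A.
From (v): bravo ∈ R.
(i) (exactly one): bravo ∈ A.
(ii): A already has 1, so the rest are out.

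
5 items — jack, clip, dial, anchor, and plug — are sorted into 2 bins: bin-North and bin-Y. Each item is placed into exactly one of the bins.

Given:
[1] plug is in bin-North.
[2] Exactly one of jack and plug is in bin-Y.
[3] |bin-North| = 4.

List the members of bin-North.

From (1): plug ∈ bin-North.
(2) (exactly one): jack ∈ bin-Y.
(3): only 4 candidates remain for bin-North, so all are in.

bin-North = {anchor, clip, dial, plug}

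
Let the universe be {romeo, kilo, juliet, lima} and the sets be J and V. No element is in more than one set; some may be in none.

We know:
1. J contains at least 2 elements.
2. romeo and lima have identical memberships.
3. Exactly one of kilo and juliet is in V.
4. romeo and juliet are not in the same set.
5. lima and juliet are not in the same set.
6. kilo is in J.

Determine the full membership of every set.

J = {kilo, lima, romeo}; V = {juliet}

From (6): kilo ∈ J.
(3) (exactly one): juliet ∈ V.
(4): romeo ∉ V.
(5): lima ∉ V.
Suppose romeo ∉ J: no assignment then satisfies all the clues, so romeo ∈ J.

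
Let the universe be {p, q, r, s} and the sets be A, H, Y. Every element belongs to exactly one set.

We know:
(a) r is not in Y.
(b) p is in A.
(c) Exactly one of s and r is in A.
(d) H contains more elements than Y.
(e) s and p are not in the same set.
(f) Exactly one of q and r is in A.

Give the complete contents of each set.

A = {p, r}; H = {q, s}; Y = {}

From (a): r ∉ Y.
From (b): p ∈ A.
(e): s ∉ A.
(c) (exactly one): r ∈ A.
(f) (exactly one): q ∉ A.
Suppose q ∉ H: no assignment then satisfies all the clues, so q ∈ H.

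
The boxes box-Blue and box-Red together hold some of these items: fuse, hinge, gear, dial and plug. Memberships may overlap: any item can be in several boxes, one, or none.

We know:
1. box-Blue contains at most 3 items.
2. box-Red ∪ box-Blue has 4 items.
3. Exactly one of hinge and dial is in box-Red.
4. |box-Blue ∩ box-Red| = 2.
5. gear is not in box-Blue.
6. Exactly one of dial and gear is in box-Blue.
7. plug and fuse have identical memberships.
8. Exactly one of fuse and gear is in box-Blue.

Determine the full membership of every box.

box-Blue = {dial, fuse, plug}; box-Red = {fuse, hinge, plug}

From (5): gear ∉ box-Blue.
(6) (exactly one): dial ∈ box-Blue.
(8) (exactly one): fuse ∈ box-Blue.
(7): plug matches fuse: plug ∈ box-Blue.
(1): box-Blue already has 3, so the rest are out.
Suppose fuse ∉ box-Red: no assignment then satisfies all the clues, so fuse ∈ box-Red.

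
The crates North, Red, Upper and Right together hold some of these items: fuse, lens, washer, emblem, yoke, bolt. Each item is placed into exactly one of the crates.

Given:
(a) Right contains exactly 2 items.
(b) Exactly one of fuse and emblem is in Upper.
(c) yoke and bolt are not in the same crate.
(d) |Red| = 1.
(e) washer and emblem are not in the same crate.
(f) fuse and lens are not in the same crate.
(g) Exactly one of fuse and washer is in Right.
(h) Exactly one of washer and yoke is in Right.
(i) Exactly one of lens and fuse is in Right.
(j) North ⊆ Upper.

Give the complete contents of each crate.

North = {}; Red = {washer}; Upper = {bolt, emblem, lens}; Right = {fuse, yoke}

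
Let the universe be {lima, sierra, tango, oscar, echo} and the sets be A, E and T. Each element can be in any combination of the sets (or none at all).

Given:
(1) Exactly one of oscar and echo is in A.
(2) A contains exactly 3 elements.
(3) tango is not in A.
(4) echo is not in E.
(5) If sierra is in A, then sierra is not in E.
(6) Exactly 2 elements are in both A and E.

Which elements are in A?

A = {lima, oscar, sierra}

From (3): tango ∉ A.
From (4): echo ∉ E.
Suppose lima ∉ A: no assignment then satisfies all the clues, so lima ∈ A.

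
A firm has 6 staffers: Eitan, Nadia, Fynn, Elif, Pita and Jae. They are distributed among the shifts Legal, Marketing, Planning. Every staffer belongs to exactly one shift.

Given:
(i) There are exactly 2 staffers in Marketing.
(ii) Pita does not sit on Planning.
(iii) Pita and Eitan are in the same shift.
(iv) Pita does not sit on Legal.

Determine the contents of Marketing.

From (ii): Pita ∉ Planning.
From (iv): Pita ∉ Legal.
(iii): Eitan matches Pita: Eitan ∉ Legal.
(iii): Eitan matches Pita: Eitan ∉ Planning.
Only one shift left: Eitan ∈ Marketing.
Only one shift left: Pita ∈ Marketing.
(i): Marketing already has 2, so the rest are out.

Marketing = {Eitan, Pita}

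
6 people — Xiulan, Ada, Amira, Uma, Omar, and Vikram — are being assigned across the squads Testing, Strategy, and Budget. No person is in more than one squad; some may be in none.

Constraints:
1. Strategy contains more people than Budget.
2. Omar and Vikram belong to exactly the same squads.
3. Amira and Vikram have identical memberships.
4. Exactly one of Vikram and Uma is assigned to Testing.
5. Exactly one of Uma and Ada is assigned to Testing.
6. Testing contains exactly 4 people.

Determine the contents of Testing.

Testing = {Ada, Amira, Omar, Vikram}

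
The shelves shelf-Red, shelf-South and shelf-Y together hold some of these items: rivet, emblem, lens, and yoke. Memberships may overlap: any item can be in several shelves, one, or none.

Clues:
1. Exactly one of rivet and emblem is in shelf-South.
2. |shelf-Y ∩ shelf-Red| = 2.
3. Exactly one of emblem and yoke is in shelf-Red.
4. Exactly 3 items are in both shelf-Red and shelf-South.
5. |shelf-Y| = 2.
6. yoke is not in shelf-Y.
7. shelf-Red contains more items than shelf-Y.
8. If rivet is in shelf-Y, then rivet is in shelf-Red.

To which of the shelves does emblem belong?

emblem: none

From (6): yoke ∉ shelf-Y.
Suppose emblem ∈ shelf-Red: no assignment then satisfies all the clues, so emblem ∉ shelf-Red.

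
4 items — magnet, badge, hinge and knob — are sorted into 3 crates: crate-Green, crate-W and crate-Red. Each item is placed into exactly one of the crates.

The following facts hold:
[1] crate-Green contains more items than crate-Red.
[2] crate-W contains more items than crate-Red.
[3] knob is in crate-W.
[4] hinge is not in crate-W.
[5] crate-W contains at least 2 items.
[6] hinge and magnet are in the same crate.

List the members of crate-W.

crate-W = {badge, knob}

From (3): knob ∈ crate-W.
From (4): hinge ∉ crate-W.
(6): magnet matches hinge: magnet ∉ crate-W.
(5): only 2 candidates remain for crate-W, so all are in.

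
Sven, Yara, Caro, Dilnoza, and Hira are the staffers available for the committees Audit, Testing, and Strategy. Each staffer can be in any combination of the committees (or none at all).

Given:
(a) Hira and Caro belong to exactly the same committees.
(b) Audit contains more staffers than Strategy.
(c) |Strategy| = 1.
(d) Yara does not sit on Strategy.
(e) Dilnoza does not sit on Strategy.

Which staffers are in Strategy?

From (d): Yara ∉ Strategy.
From (e): Dilnoza ∉ Strategy.
Suppose Sven ∉ Strategy: no assignment then satisfies all the clues, so Sven ∈ Strategy.

Strategy = {Sven}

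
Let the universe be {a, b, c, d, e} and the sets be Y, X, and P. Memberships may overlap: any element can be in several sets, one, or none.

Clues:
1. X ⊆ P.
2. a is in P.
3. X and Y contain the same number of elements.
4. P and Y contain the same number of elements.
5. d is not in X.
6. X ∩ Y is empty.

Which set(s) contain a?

From (2): a ∈ P.
From (5): d ∉ X.
Suppose a ∈ Y: no assignment then satisfies all the clues, so a ∉ Y.

a: P, X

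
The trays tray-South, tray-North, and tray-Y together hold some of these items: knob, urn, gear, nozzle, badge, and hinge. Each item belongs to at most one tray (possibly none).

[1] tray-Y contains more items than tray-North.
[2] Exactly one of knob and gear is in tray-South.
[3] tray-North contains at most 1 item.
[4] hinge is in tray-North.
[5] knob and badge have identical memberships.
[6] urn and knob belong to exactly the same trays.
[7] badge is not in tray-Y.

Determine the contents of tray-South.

tray-South = {badge, knob, urn}

From (4): hinge ∈ tray-North.
From (7): badge ∉ tray-Y.
(3): tray-North already has 1, so the rest are out.
(5): knob matches badge: knob ∉ tray-Y.
(6): urn matches knob: urn ∉ tray-Y.
Suppose knob ∉ tray-South: no assignment then satisfies all the clues, so knob ∈ tray-South.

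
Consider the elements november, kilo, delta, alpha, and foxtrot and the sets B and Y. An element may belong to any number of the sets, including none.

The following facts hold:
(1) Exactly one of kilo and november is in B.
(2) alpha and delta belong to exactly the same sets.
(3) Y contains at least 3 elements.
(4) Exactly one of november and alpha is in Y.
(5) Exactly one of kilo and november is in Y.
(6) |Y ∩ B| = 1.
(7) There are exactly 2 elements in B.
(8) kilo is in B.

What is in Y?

Y = {alpha, delta, kilo}

From (8): kilo ∈ B.
(1) (exactly one): november ∉ B.
Suppose november ∈ Y: no assignment then satisfies all the clues, so november ∉ Y.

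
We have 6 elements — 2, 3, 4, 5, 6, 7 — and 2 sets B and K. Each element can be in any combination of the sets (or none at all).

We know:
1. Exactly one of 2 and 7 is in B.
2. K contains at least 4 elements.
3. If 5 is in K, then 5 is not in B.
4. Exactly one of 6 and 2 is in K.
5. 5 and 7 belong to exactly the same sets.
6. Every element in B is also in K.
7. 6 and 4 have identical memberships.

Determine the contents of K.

K = {2, 3, 5, 7}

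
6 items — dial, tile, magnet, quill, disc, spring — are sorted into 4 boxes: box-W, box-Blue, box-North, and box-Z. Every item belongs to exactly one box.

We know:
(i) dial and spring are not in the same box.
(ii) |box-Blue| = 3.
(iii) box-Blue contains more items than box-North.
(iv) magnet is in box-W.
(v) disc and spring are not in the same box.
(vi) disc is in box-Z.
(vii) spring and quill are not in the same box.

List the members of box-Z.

box-Z = {disc}

From (iv): magnet ∈ box-W.
From (vi): disc ∈ box-Z.
(v): spring ∉ box-Z.
Suppose dial ∈ box-Z: no assignment then satisfies all the clues, so dial ∉ box-Z.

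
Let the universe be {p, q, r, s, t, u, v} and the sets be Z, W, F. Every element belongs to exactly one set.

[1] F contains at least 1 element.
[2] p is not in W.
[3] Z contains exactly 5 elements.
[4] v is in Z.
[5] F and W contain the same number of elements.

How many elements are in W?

1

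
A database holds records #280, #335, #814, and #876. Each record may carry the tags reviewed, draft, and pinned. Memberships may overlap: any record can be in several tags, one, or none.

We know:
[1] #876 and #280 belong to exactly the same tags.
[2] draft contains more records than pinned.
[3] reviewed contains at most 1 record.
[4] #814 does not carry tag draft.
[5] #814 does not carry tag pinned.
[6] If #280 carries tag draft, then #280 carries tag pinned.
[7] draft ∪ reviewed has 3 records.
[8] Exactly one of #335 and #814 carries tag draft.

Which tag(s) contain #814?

From (4): #814 ∉ draft.
From (5): #814 ∉ pinned.
(8) (exactly one): #335 ∈ draft.
Suppose #814 ∈ reviewed: no assignment then satisfies all the clues, so #814 ∉ reviewed.

#814: none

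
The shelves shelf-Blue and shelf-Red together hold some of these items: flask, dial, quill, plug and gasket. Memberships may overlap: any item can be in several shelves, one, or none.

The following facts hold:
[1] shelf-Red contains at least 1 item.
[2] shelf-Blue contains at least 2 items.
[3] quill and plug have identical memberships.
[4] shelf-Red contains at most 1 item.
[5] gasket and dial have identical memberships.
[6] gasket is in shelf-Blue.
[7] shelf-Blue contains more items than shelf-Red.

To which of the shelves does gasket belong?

From (6): gasket ∈ shelf-Blue.
(5): dial matches gasket: dial ∈ shelf-Blue.
Suppose gasket ∈ shelf-Red: no assignment then satisfies all the clues, so gasket ∉ shelf-Red.

gasket: shelf-Blue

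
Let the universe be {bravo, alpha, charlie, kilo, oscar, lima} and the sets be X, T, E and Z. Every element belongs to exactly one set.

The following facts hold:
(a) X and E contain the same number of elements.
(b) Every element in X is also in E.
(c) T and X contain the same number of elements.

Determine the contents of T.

T = {}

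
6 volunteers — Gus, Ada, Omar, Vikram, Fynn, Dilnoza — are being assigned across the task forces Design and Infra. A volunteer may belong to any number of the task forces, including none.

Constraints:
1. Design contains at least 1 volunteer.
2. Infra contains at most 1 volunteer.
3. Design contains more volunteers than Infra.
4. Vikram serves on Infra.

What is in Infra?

From (4): Vikram ∈ Infra.
(2): Infra already has 1, so the rest are out.

Infra = {Vikram}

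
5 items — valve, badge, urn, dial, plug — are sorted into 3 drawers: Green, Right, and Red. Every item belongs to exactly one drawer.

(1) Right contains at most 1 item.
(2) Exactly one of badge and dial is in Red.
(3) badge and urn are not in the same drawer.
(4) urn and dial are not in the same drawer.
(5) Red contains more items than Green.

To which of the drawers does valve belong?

valve: Red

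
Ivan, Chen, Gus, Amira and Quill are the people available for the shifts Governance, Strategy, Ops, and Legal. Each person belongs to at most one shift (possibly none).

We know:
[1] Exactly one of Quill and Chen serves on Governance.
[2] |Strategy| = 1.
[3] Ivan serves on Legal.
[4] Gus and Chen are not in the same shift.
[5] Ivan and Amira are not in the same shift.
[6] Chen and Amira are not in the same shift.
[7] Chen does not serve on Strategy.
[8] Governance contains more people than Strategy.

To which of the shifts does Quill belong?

Quill: Governance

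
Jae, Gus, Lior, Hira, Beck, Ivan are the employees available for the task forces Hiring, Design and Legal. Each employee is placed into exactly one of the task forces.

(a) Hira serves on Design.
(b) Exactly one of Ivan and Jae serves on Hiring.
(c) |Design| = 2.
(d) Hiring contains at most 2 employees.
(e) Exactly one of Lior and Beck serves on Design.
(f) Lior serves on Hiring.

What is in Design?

From (a): Hira ∈ Design.
From (f): Lior ∈ Hiring.
(e) (exactly one): Beck ∈ Design.
(c): Design already has 2, so the rest are out.

Design = {Beck, Hira}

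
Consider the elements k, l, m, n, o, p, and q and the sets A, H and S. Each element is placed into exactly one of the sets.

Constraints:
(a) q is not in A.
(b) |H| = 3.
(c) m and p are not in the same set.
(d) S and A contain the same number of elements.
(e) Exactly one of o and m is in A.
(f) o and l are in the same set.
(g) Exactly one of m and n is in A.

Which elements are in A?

A = {k, m}

From (a): q ∉ A.
Suppose k ∉ A: no assignment then satisfies all the clues, so k ∈ A.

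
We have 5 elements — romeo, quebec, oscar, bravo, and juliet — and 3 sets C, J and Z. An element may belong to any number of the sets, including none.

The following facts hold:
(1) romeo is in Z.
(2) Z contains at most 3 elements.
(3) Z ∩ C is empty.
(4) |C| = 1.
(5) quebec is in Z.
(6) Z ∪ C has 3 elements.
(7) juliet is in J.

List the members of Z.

Z = {quebec, romeo}

From (1): romeo ∈ Z.
From (5): quebec ∈ Z.
From (7): juliet ∈ J.
(3) (disjoint): romeo ∉ C.
(3) (disjoint): quebec ∉ C.
Suppose oscar ∈ Z: no assignment then satisfies all the clues, so oscar ∉ Z.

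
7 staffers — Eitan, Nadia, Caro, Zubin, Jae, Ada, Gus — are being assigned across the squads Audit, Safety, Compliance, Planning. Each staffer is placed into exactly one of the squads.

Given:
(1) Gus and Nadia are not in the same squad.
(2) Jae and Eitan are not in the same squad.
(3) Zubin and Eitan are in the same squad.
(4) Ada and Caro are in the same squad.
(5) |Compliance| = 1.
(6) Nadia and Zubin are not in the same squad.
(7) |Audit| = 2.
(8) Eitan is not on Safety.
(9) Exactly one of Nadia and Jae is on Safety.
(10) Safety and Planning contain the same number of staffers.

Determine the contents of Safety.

Safety = {Gus, Jae}

From (8): Eitan ∉ Safety.
(3): Zubin matches Eitan: Zubin ∉ Safety.
Suppose Nadia ∈ Safety: no assignment then satisfies all the clues, so Nadia ∉ Safety.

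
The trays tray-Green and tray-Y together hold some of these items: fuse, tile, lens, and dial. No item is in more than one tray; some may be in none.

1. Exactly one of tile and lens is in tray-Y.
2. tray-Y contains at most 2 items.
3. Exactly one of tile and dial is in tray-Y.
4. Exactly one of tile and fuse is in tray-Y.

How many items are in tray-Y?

1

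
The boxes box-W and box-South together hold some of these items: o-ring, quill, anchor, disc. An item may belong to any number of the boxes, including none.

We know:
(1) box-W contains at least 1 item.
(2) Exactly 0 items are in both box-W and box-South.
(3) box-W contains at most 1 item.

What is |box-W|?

1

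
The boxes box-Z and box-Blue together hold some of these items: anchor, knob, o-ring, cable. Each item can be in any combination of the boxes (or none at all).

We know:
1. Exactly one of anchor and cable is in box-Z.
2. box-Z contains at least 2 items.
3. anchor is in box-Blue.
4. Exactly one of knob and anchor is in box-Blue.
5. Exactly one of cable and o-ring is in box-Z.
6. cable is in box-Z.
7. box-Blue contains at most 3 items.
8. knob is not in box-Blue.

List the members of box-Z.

box-Z = {cable, knob}

From (3): anchor ∈ box-Blue.
From (6): cable ∈ box-Z.
From (8): knob ∉ box-Blue.
(1) (exactly one): anchor ∉ box-Z.
(5) (exactly one): o-ring ∉ box-Z.
(2): only 2 candidates remain for box-Z, so all are in.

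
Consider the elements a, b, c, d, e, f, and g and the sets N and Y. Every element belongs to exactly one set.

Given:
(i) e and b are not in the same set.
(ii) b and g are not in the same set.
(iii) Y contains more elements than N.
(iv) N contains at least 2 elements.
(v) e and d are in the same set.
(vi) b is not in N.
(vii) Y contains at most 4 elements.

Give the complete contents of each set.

N = {d, e, g}; Y = {a, b, c, f}

From (vi): b ∉ N.
Only one set left: b ∈ Y.
(i): e ∉ Y.
(ii): g ∉ Y.
(v): d matches e: d ∉ Y.
Only one set left: d ∈ N.
Only one set left: e ∈ N.
Only one set left: g ∈ N.
Suppose a ∈ N: no assignment then satisfies all the clues, so a ∉ N.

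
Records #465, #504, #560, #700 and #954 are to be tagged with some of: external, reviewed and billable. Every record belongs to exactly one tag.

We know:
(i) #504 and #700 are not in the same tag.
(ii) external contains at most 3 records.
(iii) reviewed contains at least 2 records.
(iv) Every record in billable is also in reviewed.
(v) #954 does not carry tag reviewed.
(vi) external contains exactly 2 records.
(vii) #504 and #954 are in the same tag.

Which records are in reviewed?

reviewed = {#465, #560, #700}

From (v): #954 ∉ reviewed.
(iv) contrapositive: #954 ∉ billable.
(vii): #504 matches #954: #504 ∉ reviewed.
(vii): #504 matches #954: #504 ∉ billable.
Only one tag left: #504 ∈ external.
Only one tag left: #954 ∈ external.
(i): #700 ∉ external.
(vi): external already has 2, so the rest are out.
Suppose #465 ∉ reviewed: no assignment then satisfies all the clues, so #465 ∈ reviewed.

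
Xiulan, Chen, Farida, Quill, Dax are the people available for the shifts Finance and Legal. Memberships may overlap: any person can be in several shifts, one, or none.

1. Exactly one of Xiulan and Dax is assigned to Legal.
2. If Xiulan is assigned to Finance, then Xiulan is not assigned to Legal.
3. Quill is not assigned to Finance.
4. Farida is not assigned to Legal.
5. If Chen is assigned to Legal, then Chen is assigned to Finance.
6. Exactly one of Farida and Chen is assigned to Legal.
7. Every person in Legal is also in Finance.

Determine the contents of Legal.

Legal = {Chen, Dax}

From (3): Quill ∉ Finance.
From (4): Farida ∉ Legal.
(6) (exactly one): Chen ∈ Legal.
(7) with Chen ∈ Legal: Chen ∈ Finance.
(7) contrapositive: Quill ∉ Legal.
Suppose Xiulan ∈ Legal: no assignment then satisfies all the clues, so Xiulan ∉ Legal.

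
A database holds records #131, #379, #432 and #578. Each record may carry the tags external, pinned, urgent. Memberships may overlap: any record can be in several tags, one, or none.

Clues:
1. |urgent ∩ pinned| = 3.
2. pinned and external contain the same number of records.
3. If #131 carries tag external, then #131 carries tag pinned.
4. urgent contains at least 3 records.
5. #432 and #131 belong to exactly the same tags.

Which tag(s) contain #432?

#432: external, pinned, urgent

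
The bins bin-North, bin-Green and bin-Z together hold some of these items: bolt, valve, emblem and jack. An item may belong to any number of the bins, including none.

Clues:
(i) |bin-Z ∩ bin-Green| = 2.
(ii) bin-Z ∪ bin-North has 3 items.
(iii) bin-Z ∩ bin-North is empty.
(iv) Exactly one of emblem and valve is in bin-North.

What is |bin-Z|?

2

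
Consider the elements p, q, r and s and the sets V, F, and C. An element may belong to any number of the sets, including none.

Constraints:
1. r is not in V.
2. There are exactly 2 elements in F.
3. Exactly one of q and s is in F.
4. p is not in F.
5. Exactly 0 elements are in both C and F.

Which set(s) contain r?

r: F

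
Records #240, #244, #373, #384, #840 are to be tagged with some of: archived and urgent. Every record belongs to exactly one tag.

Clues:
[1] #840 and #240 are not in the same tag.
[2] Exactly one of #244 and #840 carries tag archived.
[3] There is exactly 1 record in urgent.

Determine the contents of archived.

archived = {#240, #244, #373, #384}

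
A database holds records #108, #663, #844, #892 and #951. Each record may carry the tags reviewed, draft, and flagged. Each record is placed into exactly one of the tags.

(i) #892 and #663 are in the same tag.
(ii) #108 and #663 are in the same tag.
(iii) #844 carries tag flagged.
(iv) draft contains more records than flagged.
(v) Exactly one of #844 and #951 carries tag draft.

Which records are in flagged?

flagged = {#844}

From (iii): #844 ∈ flagged.
(v) (exactly one): #951 ∈ draft.
Suppose #108 ∈ flagged: no assignment then satisfies all the clues, so #108 ∉ flagged.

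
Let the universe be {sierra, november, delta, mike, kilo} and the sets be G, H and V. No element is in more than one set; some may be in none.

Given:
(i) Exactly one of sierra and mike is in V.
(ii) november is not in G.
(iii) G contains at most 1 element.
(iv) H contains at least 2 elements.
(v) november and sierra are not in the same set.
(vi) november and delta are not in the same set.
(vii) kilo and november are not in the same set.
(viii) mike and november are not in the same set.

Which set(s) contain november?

From (ii): november ∉ G.
Suppose november ∈ H: no assignment then satisfies all the clues, so november ∉ H.

november: none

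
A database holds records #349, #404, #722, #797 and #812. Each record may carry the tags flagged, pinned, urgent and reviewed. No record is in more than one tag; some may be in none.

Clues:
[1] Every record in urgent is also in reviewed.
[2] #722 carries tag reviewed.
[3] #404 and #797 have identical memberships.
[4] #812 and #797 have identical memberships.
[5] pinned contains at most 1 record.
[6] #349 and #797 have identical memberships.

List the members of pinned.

pinned = {}

From (2): #722 ∈ reviewed.
Suppose #349 ∈ pinned: no assignment then satisfies all the clues, so #349 ∉ pinned.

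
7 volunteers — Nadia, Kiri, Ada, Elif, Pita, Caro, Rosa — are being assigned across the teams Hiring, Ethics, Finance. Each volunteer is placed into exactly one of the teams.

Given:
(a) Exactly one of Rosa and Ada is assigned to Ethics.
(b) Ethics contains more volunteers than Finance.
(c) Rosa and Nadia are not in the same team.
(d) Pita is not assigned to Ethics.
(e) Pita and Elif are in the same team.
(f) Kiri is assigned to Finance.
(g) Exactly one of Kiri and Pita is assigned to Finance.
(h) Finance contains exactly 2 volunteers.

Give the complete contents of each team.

Hiring = {Elif, Pita}; Ethics = {Ada, Caro, Nadia}; Finance = {Kiri, Rosa}

From (d): Pita ∉ Ethics.
From (f): Kiri ∈ Finance.
(e): Elif matches Pita: Elif ∉ Ethics.
(g) (exactly one): Pita ∉ Finance.
Only one team left: Pita ∈ Hiring.
(e): Elif matches Pita: Elif ∈ Hiring.
Suppose Nadia ∈ Hiring: no assignment then satisfies all the clues, so Nadia ∉ Hiring.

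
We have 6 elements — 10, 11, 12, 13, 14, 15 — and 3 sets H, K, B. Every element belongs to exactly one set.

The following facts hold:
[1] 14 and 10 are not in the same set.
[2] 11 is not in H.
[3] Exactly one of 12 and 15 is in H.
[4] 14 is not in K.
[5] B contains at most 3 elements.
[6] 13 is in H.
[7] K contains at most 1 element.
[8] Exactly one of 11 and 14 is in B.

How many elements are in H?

3

From (2): 11 ∉ H.
From (4): 14 ∉ K.
From (6): 13 ∈ H.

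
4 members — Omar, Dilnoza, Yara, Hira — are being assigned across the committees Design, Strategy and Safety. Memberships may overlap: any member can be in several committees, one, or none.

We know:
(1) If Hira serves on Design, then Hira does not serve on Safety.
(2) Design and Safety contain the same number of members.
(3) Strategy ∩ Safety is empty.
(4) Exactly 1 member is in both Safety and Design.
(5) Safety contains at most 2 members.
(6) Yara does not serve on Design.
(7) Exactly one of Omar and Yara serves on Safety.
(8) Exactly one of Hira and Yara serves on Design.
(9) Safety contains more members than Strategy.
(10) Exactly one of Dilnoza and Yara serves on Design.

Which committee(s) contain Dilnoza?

Dilnoza: Design, Safety

From (6): Yara ∉ Design.
(8) (exactly one): Hira ∈ Design.
(10) (exactly one): Dilnoza ∈ Design.
(1): Hira ∉ Safety.
Suppose Dilnoza ∈ Strategy: no assignment then satisfies all the clues, so Dilnoza ∉ Strategy.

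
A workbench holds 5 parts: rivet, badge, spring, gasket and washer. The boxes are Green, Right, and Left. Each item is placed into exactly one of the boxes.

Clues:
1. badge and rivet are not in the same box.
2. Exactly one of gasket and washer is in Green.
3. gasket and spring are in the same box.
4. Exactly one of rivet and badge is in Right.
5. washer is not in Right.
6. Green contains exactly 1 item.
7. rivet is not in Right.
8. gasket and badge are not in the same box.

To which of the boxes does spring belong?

spring: Left

From (5): washer ∉ Right.
From (7): rivet ∉ Right.
(4) (exactly one): badge ∈ Right.
(8): gasket ∉ Right.
(3): spring matches gasket: spring ∉ Right.
Suppose spring ∈ Green: no assignment then satisfies all the clues, so spring ∉ Green.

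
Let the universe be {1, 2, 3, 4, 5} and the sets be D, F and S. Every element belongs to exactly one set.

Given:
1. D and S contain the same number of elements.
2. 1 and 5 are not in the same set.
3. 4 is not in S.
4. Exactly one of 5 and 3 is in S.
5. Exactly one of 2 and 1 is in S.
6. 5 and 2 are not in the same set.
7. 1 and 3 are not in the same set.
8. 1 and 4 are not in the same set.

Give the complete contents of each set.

D = {4, 5}; F = {1}; S = {2, 3}

From (3): 4 ∉ S.
Suppose 1 ∈ D: no assignment then satisfies all the clues, so 1 ∉ D.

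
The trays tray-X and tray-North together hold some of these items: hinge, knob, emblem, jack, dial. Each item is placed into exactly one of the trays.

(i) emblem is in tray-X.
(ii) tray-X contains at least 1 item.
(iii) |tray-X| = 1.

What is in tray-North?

tray-North = {dial, hinge, jack, knob}

From (i): emblem ∈ tray-X.
(iii): tray-X already has 1, so the rest are out.
Only one tray left: hinge ∈ tray-North.
Only one tray left: knob ∈ tray-North.
Only one tray left: jack ∈ tray-North.
Only one tray left: dial ∈ tray-North.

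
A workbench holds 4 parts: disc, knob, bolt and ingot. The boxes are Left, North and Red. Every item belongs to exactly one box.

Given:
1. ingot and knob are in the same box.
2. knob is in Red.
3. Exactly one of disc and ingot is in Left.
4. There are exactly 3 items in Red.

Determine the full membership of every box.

Left = {disc}; North = {}; Red = {bolt, ingot, knob}

From (2): knob ∈ Red.
(1): ingot matches knob: ingot ∉ Left.
(1): ingot matches knob: ingot ∉ North.
(1): ingot matches knob: ingot ∈ Red.
(3) (exactly one): disc ∈ Left.
(4): only 3 candidates remain for Red, so all are in.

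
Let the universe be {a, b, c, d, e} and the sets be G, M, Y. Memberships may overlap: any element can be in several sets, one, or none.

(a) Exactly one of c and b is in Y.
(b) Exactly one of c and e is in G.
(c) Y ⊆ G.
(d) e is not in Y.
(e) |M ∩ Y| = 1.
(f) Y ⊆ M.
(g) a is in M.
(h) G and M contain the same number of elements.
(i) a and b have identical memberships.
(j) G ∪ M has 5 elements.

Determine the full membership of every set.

G = {a, b, c, d}; M = {a, b, c, e}; Y = {c}

From (d): e ∉ Y.
From (g): a ∈ M.
(i): b matches a: b ∈ M.
Suppose a ∉ G: no assignment then satisfies all the clues, so a ∈ G.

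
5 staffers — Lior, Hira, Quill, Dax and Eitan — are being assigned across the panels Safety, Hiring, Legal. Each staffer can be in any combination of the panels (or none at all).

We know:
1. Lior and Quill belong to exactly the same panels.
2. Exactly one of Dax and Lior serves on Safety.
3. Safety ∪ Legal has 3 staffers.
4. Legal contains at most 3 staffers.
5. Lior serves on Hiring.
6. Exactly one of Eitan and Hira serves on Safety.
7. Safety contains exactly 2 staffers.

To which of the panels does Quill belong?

Quill: Hiring

From (5): Lior ∈ Hiring.
(1): Quill matches Lior: Quill ∈ Hiring.
Suppose Quill ∈ Safety: no assignment then satisfies all the clues, so Quill ∉ Safety.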